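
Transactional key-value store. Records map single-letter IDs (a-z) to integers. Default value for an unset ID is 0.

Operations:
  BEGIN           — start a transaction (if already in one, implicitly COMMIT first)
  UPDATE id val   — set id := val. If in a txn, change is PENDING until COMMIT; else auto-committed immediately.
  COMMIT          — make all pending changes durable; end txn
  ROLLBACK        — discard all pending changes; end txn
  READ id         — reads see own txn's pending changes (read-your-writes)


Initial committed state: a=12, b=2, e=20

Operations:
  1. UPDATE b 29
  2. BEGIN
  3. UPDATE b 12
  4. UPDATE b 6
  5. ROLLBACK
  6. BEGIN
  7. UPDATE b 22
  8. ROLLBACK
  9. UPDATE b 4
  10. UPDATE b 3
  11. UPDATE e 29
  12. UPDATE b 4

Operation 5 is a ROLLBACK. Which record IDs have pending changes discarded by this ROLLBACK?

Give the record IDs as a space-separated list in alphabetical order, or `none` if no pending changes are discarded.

Answer: b

Derivation:
Initial committed: {a=12, b=2, e=20}
Op 1: UPDATE b=29 (auto-commit; committed b=29)
Op 2: BEGIN: in_txn=True, pending={}
Op 3: UPDATE b=12 (pending; pending now {b=12})
Op 4: UPDATE b=6 (pending; pending now {b=6})
Op 5: ROLLBACK: discarded pending ['b']; in_txn=False
Op 6: BEGIN: in_txn=True, pending={}
Op 7: UPDATE b=22 (pending; pending now {b=22})
Op 8: ROLLBACK: discarded pending ['b']; in_txn=False
Op 9: UPDATE b=4 (auto-commit; committed b=4)
Op 10: UPDATE b=3 (auto-commit; committed b=3)
Op 11: UPDATE e=29 (auto-commit; committed e=29)
Op 12: UPDATE b=4 (auto-commit; committed b=4)
ROLLBACK at op 5 discards: ['b']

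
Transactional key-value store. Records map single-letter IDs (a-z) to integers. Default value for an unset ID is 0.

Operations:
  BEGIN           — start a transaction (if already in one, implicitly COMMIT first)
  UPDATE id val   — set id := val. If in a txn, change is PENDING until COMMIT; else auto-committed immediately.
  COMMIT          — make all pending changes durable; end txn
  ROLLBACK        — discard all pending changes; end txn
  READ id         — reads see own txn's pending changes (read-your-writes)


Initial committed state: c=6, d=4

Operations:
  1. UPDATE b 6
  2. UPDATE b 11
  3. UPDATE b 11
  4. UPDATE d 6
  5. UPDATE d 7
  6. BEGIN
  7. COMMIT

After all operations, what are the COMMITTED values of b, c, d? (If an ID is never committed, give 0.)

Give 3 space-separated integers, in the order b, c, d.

Answer: 11 6 7

Derivation:
Initial committed: {c=6, d=4}
Op 1: UPDATE b=6 (auto-commit; committed b=6)
Op 2: UPDATE b=11 (auto-commit; committed b=11)
Op 3: UPDATE b=11 (auto-commit; committed b=11)
Op 4: UPDATE d=6 (auto-commit; committed d=6)
Op 5: UPDATE d=7 (auto-commit; committed d=7)
Op 6: BEGIN: in_txn=True, pending={}
Op 7: COMMIT: merged [] into committed; committed now {b=11, c=6, d=7}
Final committed: {b=11, c=6, d=7}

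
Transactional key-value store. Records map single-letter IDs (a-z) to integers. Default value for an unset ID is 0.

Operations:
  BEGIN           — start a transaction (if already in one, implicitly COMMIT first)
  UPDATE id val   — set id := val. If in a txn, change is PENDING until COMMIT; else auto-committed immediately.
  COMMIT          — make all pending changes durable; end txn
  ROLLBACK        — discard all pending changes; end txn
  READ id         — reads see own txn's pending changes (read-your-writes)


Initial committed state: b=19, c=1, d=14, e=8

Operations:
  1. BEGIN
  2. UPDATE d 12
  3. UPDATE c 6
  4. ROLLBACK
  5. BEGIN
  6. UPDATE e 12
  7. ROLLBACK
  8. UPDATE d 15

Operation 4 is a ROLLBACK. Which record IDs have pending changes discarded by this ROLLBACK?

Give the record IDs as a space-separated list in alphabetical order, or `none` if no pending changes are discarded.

Initial committed: {b=19, c=1, d=14, e=8}
Op 1: BEGIN: in_txn=True, pending={}
Op 2: UPDATE d=12 (pending; pending now {d=12})
Op 3: UPDATE c=6 (pending; pending now {c=6, d=12})
Op 4: ROLLBACK: discarded pending ['c', 'd']; in_txn=False
Op 5: BEGIN: in_txn=True, pending={}
Op 6: UPDATE e=12 (pending; pending now {e=12})
Op 7: ROLLBACK: discarded pending ['e']; in_txn=False
Op 8: UPDATE d=15 (auto-commit; committed d=15)
ROLLBACK at op 4 discards: ['c', 'd']

Answer: c d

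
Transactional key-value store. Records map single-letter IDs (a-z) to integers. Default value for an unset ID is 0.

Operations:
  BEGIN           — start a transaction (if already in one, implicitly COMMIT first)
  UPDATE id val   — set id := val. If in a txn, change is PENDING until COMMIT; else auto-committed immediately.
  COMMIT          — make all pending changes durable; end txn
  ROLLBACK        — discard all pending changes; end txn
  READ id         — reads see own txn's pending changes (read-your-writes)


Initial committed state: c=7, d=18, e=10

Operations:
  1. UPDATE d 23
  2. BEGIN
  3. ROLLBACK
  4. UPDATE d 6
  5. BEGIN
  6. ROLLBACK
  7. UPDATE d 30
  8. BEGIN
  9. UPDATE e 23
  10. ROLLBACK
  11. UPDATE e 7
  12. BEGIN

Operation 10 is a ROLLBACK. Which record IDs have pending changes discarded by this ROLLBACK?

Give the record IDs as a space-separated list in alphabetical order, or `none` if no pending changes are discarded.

Initial committed: {c=7, d=18, e=10}
Op 1: UPDATE d=23 (auto-commit; committed d=23)
Op 2: BEGIN: in_txn=True, pending={}
Op 3: ROLLBACK: discarded pending []; in_txn=False
Op 4: UPDATE d=6 (auto-commit; committed d=6)
Op 5: BEGIN: in_txn=True, pending={}
Op 6: ROLLBACK: discarded pending []; in_txn=False
Op 7: UPDATE d=30 (auto-commit; committed d=30)
Op 8: BEGIN: in_txn=True, pending={}
Op 9: UPDATE e=23 (pending; pending now {e=23})
Op 10: ROLLBACK: discarded pending ['e']; in_txn=False
Op 11: UPDATE e=7 (auto-commit; committed e=7)
Op 12: BEGIN: in_txn=True, pending={}
ROLLBACK at op 10 discards: ['e']

Answer: e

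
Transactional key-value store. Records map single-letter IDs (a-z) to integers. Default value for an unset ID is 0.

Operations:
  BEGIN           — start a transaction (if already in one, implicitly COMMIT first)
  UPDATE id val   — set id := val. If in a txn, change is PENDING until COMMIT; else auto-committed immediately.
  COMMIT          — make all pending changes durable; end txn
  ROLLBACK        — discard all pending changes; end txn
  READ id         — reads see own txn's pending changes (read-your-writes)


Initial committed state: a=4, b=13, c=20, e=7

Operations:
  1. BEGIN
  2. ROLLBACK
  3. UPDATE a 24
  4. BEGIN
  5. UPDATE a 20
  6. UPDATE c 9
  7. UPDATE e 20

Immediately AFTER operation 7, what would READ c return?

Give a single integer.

Initial committed: {a=4, b=13, c=20, e=7}
Op 1: BEGIN: in_txn=True, pending={}
Op 2: ROLLBACK: discarded pending []; in_txn=False
Op 3: UPDATE a=24 (auto-commit; committed a=24)
Op 4: BEGIN: in_txn=True, pending={}
Op 5: UPDATE a=20 (pending; pending now {a=20})
Op 6: UPDATE c=9 (pending; pending now {a=20, c=9})
Op 7: UPDATE e=20 (pending; pending now {a=20, c=9, e=20})
After op 7: visible(c) = 9 (pending={a=20, c=9, e=20}, committed={a=24, b=13, c=20, e=7})

Answer: 9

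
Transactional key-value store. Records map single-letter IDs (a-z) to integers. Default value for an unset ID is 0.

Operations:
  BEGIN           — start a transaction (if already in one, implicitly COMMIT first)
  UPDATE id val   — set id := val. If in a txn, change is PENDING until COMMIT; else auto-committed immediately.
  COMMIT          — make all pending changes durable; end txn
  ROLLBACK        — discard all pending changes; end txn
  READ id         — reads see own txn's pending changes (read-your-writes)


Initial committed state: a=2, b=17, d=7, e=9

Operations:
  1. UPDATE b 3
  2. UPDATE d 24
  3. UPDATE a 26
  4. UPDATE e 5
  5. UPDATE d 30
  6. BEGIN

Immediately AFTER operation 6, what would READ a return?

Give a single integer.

Answer: 26

Derivation:
Initial committed: {a=2, b=17, d=7, e=9}
Op 1: UPDATE b=3 (auto-commit; committed b=3)
Op 2: UPDATE d=24 (auto-commit; committed d=24)
Op 3: UPDATE a=26 (auto-commit; committed a=26)
Op 4: UPDATE e=5 (auto-commit; committed e=5)
Op 5: UPDATE d=30 (auto-commit; committed d=30)
Op 6: BEGIN: in_txn=True, pending={}
After op 6: visible(a) = 26 (pending={}, committed={a=26, b=3, d=30, e=5})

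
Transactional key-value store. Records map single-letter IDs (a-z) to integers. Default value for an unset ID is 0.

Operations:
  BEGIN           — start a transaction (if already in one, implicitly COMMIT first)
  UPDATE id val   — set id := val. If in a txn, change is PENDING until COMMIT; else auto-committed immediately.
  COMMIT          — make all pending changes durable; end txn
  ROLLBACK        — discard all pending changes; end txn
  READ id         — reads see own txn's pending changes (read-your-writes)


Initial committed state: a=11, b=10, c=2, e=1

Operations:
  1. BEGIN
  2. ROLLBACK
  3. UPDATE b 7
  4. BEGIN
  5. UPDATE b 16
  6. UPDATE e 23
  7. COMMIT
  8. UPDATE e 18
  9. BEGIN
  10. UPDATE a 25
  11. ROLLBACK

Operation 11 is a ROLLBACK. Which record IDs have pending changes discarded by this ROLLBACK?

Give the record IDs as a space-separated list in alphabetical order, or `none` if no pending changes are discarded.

Answer: a

Derivation:
Initial committed: {a=11, b=10, c=2, e=1}
Op 1: BEGIN: in_txn=True, pending={}
Op 2: ROLLBACK: discarded pending []; in_txn=False
Op 3: UPDATE b=7 (auto-commit; committed b=7)
Op 4: BEGIN: in_txn=True, pending={}
Op 5: UPDATE b=16 (pending; pending now {b=16})
Op 6: UPDATE e=23 (pending; pending now {b=16, e=23})
Op 7: COMMIT: merged ['b', 'e'] into committed; committed now {a=11, b=16, c=2, e=23}
Op 8: UPDATE e=18 (auto-commit; committed e=18)
Op 9: BEGIN: in_txn=True, pending={}
Op 10: UPDATE a=25 (pending; pending now {a=25})
Op 11: ROLLBACK: discarded pending ['a']; in_txn=False
ROLLBACK at op 11 discards: ['a']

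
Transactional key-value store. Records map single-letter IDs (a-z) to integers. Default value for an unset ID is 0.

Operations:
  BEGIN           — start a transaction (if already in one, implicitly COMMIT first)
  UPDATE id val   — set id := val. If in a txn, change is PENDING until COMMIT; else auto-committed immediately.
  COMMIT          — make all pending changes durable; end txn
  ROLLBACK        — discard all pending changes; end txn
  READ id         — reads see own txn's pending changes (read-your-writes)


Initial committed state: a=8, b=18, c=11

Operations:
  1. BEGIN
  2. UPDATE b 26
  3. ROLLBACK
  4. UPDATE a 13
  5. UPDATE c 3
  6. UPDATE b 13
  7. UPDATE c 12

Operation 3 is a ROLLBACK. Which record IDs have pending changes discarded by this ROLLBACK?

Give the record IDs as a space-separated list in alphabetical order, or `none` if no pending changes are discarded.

Initial committed: {a=8, b=18, c=11}
Op 1: BEGIN: in_txn=True, pending={}
Op 2: UPDATE b=26 (pending; pending now {b=26})
Op 3: ROLLBACK: discarded pending ['b']; in_txn=False
Op 4: UPDATE a=13 (auto-commit; committed a=13)
Op 5: UPDATE c=3 (auto-commit; committed c=3)
Op 6: UPDATE b=13 (auto-commit; committed b=13)
Op 7: UPDATE c=12 (auto-commit; committed c=12)
ROLLBACK at op 3 discards: ['b']

Answer: b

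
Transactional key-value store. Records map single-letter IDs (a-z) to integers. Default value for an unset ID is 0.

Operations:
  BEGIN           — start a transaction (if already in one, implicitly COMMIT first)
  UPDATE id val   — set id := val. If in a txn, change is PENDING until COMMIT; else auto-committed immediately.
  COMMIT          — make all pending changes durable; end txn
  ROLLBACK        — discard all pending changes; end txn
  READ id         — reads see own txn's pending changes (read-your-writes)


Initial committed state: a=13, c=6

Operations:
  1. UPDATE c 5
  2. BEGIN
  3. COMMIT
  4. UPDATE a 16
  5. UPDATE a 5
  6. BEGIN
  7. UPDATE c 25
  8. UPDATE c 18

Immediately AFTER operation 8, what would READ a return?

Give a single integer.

Answer: 5

Derivation:
Initial committed: {a=13, c=6}
Op 1: UPDATE c=5 (auto-commit; committed c=5)
Op 2: BEGIN: in_txn=True, pending={}
Op 3: COMMIT: merged [] into committed; committed now {a=13, c=5}
Op 4: UPDATE a=16 (auto-commit; committed a=16)
Op 5: UPDATE a=5 (auto-commit; committed a=5)
Op 6: BEGIN: in_txn=True, pending={}
Op 7: UPDATE c=25 (pending; pending now {c=25})
Op 8: UPDATE c=18 (pending; pending now {c=18})
After op 8: visible(a) = 5 (pending={c=18}, committed={a=5, c=5})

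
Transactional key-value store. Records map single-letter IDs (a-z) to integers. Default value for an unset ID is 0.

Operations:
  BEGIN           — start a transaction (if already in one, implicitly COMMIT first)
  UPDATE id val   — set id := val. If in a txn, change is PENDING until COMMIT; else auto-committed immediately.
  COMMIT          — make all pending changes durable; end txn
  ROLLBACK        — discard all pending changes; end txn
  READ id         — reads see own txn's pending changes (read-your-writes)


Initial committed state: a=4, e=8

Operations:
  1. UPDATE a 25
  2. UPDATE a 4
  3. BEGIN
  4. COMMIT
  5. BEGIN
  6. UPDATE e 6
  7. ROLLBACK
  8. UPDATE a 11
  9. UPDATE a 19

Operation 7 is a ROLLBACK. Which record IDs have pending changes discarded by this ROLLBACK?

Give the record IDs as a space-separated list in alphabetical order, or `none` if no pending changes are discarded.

Answer: e

Derivation:
Initial committed: {a=4, e=8}
Op 1: UPDATE a=25 (auto-commit; committed a=25)
Op 2: UPDATE a=4 (auto-commit; committed a=4)
Op 3: BEGIN: in_txn=True, pending={}
Op 4: COMMIT: merged [] into committed; committed now {a=4, e=8}
Op 5: BEGIN: in_txn=True, pending={}
Op 6: UPDATE e=6 (pending; pending now {e=6})
Op 7: ROLLBACK: discarded pending ['e']; in_txn=False
Op 8: UPDATE a=11 (auto-commit; committed a=11)
Op 9: UPDATE a=19 (auto-commit; committed a=19)
ROLLBACK at op 7 discards: ['e']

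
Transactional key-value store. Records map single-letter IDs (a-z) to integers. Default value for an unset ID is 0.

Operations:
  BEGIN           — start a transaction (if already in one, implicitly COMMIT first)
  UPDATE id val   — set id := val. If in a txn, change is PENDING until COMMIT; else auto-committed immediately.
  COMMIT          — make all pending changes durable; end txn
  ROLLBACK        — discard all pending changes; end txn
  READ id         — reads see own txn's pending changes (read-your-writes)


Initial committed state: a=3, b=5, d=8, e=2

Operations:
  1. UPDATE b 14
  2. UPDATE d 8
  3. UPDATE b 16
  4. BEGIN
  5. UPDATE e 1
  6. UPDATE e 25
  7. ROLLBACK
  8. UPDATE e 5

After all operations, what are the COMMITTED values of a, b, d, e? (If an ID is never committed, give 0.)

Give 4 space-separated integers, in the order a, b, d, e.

Initial committed: {a=3, b=5, d=8, e=2}
Op 1: UPDATE b=14 (auto-commit; committed b=14)
Op 2: UPDATE d=8 (auto-commit; committed d=8)
Op 3: UPDATE b=16 (auto-commit; committed b=16)
Op 4: BEGIN: in_txn=True, pending={}
Op 5: UPDATE e=1 (pending; pending now {e=1})
Op 6: UPDATE e=25 (pending; pending now {e=25})
Op 7: ROLLBACK: discarded pending ['e']; in_txn=False
Op 8: UPDATE e=5 (auto-commit; committed e=5)
Final committed: {a=3, b=16, d=8, e=5}

Answer: 3 16 8 5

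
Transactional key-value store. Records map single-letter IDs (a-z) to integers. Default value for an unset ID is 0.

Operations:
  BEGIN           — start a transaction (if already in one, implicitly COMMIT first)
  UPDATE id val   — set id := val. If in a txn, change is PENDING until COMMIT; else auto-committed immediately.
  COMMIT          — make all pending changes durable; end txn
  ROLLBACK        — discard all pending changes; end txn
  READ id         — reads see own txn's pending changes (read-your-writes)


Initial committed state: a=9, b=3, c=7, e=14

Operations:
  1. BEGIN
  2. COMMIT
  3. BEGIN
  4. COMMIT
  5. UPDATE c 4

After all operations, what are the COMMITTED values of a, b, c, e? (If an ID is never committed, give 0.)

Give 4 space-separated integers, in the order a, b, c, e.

Answer: 9 3 4 14

Derivation:
Initial committed: {a=9, b=3, c=7, e=14}
Op 1: BEGIN: in_txn=True, pending={}
Op 2: COMMIT: merged [] into committed; committed now {a=9, b=3, c=7, e=14}
Op 3: BEGIN: in_txn=True, pending={}
Op 4: COMMIT: merged [] into committed; committed now {a=9, b=3, c=7, e=14}
Op 5: UPDATE c=4 (auto-commit; committed c=4)
Final committed: {a=9, b=3, c=4, e=14}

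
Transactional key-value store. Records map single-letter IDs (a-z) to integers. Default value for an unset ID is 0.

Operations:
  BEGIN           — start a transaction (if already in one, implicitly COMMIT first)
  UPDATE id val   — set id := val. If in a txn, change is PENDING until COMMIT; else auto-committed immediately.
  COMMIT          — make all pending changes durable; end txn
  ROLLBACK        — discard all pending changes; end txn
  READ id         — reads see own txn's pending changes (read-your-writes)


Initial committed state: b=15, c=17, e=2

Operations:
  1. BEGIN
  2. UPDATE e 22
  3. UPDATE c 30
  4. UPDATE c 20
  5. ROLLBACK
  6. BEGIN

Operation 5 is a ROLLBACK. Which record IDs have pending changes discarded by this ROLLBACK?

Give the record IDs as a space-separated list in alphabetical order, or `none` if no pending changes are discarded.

Initial committed: {b=15, c=17, e=2}
Op 1: BEGIN: in_txn=True, pending={}
Op 2: UPDATE e=22 (pending; pending now {e=22})
Op 3: UPDATE c=30 (pending; pending now {c=30, e=22})
Op 4: UPDATE c=20 (pending; pending now {c=20, e=22})
Op 5: ROLLBACK: discarded pending ['c', 'e']; in_txn=False
Op 6: BEGIN: in_txn=True, pending={}
ROLLBACK at op 5 discards: ['c', 'e']

Answer: c e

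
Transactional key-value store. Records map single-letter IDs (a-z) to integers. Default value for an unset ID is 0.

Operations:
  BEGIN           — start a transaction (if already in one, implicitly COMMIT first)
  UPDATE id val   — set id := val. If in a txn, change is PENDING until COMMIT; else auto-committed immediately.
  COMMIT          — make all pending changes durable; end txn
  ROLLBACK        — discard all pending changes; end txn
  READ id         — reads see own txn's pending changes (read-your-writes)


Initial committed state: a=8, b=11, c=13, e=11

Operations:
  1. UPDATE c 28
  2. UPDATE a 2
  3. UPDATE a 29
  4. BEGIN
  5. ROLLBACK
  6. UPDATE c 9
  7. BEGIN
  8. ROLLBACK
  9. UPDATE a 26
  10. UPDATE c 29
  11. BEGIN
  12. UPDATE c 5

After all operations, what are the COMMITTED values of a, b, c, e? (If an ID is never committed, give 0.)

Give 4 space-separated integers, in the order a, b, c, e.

Initial committed: {a=8, b=11, c=13, e=11}
Op 1: UPDATE c=28 (auto-commit; committed c=28)
Op 2: UPDATE a=2 (auto-commit; committed a=2)
Op 3: UPDATE a=29 (auto-commit; committed a=29)
Op 4: BEGIN: in_txn=True, pending={}
Op 5: ROLLBACK: discarded pending []; in_txn=False
Op 6: UPDATE c=9 (auto-commit; committed c=9)
Op 7: BEGIN: in_txn=True, pending={}
Op 8: ROLLBACK: discarded pending []; in_txn=False
Op 9: UPDATE a=26 (auto-commit; committed a=26)
Op 10: UPDATE c=29 (auto-commit; committed c=29)
Op 11: BEGIN: in_txn=True, pending={}
Op 12: UPDATE c=5 (pending; pending now {c=5})
Final committed: {a=26, b=11, c=29, e=11}

Answer: 26 11 29 11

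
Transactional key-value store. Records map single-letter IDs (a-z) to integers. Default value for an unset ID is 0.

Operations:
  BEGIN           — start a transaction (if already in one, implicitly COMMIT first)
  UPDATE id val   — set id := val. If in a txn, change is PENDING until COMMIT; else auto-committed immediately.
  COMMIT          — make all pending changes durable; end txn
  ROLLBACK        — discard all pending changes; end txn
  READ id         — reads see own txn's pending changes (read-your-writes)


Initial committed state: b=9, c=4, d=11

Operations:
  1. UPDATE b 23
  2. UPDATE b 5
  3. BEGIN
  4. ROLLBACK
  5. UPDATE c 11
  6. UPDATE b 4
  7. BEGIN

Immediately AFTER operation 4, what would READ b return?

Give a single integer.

Initial committed: {b=9, c=4, d=11}
Op 1: UPDATE b=23 (auto-commit; committed b=23)
Op 2: UPDATE b=5 (auto-commit; committed b=5)
Op 3: BEGIN: in_txn=True, pending={}
Op 4: ROLLBACK: discarded pending []; in_txn=False
After op 4: visible(b) = 5 (pending={}, committed={b=5, c=4, d=11})

Answer: 5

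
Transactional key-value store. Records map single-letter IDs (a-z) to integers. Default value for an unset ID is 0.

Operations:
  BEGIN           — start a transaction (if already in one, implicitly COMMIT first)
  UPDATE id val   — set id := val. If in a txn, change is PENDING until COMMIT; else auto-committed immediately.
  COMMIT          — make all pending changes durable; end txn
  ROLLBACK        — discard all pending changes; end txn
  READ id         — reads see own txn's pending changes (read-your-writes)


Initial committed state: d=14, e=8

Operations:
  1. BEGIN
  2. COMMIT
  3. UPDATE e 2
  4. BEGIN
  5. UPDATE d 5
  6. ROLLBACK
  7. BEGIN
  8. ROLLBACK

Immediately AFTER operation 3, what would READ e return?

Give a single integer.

Initial committed: {d=14, e=8}
Op 1: BEGIN: in_txn=True, pending={}
Op 2: COMMIT: merged [] into committed; committed now {d=14, e=8}
Op 3: UPDATE e=2 (auto-commit; committed e=2)
After op 3: visible(e) = 2 (pending={}, committed={d=14, e=2})

Answer: 2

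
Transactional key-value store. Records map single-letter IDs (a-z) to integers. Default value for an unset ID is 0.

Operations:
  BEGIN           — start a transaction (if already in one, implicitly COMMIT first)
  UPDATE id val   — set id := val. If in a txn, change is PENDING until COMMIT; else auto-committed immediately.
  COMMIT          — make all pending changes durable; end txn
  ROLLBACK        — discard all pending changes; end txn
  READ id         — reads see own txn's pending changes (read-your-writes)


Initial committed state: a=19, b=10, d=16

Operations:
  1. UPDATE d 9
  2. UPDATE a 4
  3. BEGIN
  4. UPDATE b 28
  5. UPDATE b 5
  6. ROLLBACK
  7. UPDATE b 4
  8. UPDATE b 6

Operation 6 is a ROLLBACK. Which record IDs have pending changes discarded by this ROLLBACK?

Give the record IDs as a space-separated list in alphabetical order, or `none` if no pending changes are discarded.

Answer: b

Derivation:
Initial committed: {a=19, b=10, d=16}
Op 1: UPDATE d=9 (auto-commit; committed d=9)
Op 2: UPDATE a=4 (auto-commit; committed a=4)
Op 3: BEGIN: in_txn=True, pending={}
Op 4: UPDATE b=28 (pending; pending now {b=28})
Op 5: UPDATE b=5 (pending; pending now {b=5})
Op 6: ROLLBACK: discarded pending ['b']; in_txn=False
Op 7: UPDATE b=4 (auto-commit; committed b=4)
Op 8: UPDATE b=6 (auto-commit; committed b=6)
ROLLBACK at op 6 discards: ['b']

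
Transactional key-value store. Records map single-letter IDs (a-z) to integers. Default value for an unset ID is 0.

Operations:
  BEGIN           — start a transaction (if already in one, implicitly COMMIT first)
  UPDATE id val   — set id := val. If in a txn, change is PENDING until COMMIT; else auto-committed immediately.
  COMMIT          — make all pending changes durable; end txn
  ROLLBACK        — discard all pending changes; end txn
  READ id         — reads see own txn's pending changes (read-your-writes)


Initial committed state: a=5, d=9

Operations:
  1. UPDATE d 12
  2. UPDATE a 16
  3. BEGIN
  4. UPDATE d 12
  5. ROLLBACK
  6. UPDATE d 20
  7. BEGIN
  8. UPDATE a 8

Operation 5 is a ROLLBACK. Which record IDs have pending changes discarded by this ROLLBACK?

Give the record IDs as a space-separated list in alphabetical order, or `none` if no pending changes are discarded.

Answer: d

Derivation:
Initial committed: {a=5, d=9}
Op 1: UPDATE d=12 (auto-commit; committed d=12)
Op 2: UPDATE a=16 (auto-commit; committed a=16)
Op 3: BEGIN: in_txn=True, pending={}
Op 4: UPDATE d=12 (pending; pending now {d=12})
Op 5: ROLLBACK: discarded pending ['d']; in_txn=False
Op 6: UPDATE d=20 (auto-commit; committed d=20)
Op 7: BEGIN: in_txn=True, pending={}
Op 8: UPDATE a=8 (pending; pending now {a=8})
ROLLBACK at op 5 discards: ['d']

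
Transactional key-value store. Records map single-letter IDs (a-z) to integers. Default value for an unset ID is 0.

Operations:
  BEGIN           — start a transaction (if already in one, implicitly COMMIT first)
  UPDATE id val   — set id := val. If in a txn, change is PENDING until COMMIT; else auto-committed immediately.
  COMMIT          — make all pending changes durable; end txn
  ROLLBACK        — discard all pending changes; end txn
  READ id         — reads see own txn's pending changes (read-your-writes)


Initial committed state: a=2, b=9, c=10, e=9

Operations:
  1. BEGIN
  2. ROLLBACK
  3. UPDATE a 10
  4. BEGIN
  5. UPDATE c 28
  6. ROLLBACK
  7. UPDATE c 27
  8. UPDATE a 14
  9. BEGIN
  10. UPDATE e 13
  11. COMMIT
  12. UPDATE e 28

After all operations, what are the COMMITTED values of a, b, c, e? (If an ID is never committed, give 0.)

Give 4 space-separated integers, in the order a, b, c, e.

Answer: 14 9 27 28

Derivation:
Initial committed: {a=2, b=9, c=10, e=9}
Op 1: BEGIN: in_txn=True, pending={}
Op 2: ROLLBACK: discarded pending []; in_txn=False
Op 3: UPDATE a=10 (auto-commit; committed a=10)
Op 4: BEGIN: in_txn=True, pending={}
Op 5: UPDATE c=28 (pending; pending now {c=28})
Op 6: ROLLBACK: discarded pending ['c']; in_txn=False
Op 7: UPDATE c=27 (auto-commit; committed c=27)
Op 8: UPDATE a=14 (auto-commit; committed a=14)
Op 9: BEGIN: in_txn=True, pending={}
Op 10: UPDATE e=13 (pending; pending now {e=13})
Op 11: COMMIT: merged ['e'] into committed; committed now {a=14, b=9, c=27, e=13}
Op 12: UPDATE e=28 (auto-commit; committed e=28)
Final committed: {a=14, b=9, c=27, e=28}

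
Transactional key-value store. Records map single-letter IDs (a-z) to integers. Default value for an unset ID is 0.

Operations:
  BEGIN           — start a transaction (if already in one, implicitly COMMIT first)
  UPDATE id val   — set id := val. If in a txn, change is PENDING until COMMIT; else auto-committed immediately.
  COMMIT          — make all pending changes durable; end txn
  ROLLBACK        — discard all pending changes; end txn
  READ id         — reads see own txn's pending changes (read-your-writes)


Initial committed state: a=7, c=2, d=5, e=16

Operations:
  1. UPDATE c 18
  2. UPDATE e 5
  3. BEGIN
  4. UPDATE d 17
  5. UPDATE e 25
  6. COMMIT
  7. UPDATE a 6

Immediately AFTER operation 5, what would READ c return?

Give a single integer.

Answer: 18

Derivation:
Initial committed: {a=7, c=2, d=5, e=16}
Op 1: UPDATE c=18 (auto-commit; committed c=18)
Op 2: UPDATE e=5 (auto-commit; committed e=5)
Op 3: BEGIN: in_txn=True, pending={}
Op 4: UPDATE d=17 (pending; pending now {d=17})
Op 5: UPDATE e=25 (pending; pending now {d=17, e=25})
After op 5: visible(c) = 18 (pending={d=17, e=25}, committed={a=7, c=18, d=5, e=5})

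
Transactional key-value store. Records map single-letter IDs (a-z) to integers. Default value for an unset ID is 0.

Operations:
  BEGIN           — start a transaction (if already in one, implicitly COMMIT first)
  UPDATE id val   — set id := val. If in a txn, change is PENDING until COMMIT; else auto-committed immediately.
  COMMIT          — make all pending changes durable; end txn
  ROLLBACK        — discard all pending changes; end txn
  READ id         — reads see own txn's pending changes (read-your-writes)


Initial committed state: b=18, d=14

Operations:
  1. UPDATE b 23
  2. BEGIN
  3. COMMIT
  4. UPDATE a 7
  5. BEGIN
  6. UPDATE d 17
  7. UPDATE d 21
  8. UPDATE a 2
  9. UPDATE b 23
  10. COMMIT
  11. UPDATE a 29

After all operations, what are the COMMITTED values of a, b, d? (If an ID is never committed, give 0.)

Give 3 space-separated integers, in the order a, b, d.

Initial committed: {b=18, d=14}
Op 1: UPDATE b=23 (auto-commit; committed b=23)
Op 2: BEGIN: in_txn=True, pending={}
Op 3: COMMIT: merged [] into committed; committed now {b=23, d=14}
Op 4: UPDATE a=7 (auto-commit; committed a=7)
Op 5: BEGIN: in_txn=True, pending={}
Op 6: UPDATE d=17 (pending; pending now {d=17})
Op 7: UPDATE d=21 (pending; pending now {d=21})
Op 8: UPDATE a=2 (pending; pending now {a=2, d=21})
Op 9: UPDATE b=23 (pending; pending now {a=2, b=23, d=21})
Op 10: COMMIT: merged ['a', 'b', 'd'] into committed; committed now {a=2, b=23, d=21}
Op 11: UPDATE a=29 (auto-commit; committed a=29)
Final committed: {a=29, b=23, d=21}

Answer: 29 23 21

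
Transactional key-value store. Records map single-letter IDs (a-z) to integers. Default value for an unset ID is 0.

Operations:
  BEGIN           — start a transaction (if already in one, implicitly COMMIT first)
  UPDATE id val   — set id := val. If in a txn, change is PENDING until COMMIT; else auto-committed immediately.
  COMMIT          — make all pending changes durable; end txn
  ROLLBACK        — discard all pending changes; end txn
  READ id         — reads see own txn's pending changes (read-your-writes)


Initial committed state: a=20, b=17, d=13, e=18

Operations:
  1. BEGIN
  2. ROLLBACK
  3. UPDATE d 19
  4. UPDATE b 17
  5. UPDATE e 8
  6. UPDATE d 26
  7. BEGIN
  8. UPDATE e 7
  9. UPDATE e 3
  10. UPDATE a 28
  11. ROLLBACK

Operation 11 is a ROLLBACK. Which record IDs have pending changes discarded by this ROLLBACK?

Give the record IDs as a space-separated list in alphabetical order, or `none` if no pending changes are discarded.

Initial committed: {a=20, b=17, d=13, e=18}
Op 1: BEGIN: in_txn=True, pending={}
Op 2: ROLLBACK: discarded pending []; in_txn=False
Op 3: UPDATE d=19 (auto-commit; committed d=19)
Op 4: UPDATE b=17 (auto-commit; committed b=17)
Op 5: UPDATE e=8 (auto-commit; committed e=8)
Op 6: UPDATE d=26 (auto-commit; committed d=26)
Op 7: BEGIN: in_txn=True, pending={}
Op 8: UPDATE e=7 (pending; pending now {e=7})
Op 9: UPDATE e=3 (pending; pending now {e=3})
Op 10: UPDATE a=28 (pending; pending now {a=28, e=3})
Op 11: ROLLBACK: discarded pending ['a', 'e']; in_txn=False
ROLLBACK at op 11 discards: ['a', 'e']

Answer: a e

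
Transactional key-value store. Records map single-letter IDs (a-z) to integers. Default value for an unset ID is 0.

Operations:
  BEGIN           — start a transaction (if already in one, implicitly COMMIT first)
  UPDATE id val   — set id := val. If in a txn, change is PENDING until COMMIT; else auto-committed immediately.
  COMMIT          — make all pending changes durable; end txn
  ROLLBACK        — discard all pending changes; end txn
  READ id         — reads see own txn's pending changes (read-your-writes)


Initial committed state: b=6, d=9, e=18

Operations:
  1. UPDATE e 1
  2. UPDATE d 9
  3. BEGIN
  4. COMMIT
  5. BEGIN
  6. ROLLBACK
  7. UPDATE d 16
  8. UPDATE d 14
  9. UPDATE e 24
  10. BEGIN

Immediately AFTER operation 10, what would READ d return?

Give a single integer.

Initial committed: {b=6, d=9, e=18}
Op 1: UPDATE e=1 (auto-commit; committed e=1)
Op 2: UPDATE d=9 (auto-commit; committed d=9)
Op 3: BEGIN: in_txn=True, pending={}
Op 4: COMMIT: merged [] into committed; committed now {b=6, d=9, e=1}
Op 5: BEGIN: in_txn=True, pending={}
Op 6: ROLLBACK: discarded pending []; in_txn=False
Op 7: UPDATE d=16 (auto-commit; committed d=16)
Op 8: UPDATE d=14 (auto-commit; committed d=14)
Op 9: UPDATE e=24 (auto-commit; committed e=24)
Op 10: BEGIN: in_txn=True, pending={}
After op 10: visible(d) = 14 (pending={}, committed={b=6, d=14, e=24})

Answer: 14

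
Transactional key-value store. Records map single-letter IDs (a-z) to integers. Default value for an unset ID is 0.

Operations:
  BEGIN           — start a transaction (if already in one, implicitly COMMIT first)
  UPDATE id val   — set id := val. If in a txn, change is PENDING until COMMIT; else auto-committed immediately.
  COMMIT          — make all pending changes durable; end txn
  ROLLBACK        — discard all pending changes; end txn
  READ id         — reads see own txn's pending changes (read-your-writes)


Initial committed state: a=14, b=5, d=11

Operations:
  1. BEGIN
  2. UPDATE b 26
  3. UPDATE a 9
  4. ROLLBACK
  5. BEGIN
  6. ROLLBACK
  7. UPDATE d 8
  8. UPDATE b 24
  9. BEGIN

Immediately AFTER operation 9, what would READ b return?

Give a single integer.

Answer: 24

Derivation:
Initial committed: {a=14, b=5, d=11}
Op 1: BEGIN: in_txn=True, pending={}
Op 2: UPDATE b=26 (pending; pending now {b=26})
Op 3: UPDATE a=9 (pending; pending now {a=9, b=26})
Op 4: ROLLBACK: discarded pending ['a', 'b']; in_txn=False
Op 5: BEGIN: in_txn=True, pending={}
Op 6: ROLLBACK: discarded pending []; in_txn=False
Op 7: UPDATE d=8 (auto-commit; committed d=8)
Op 8: UPDATE b=24 (auto-commit; committed b=24)
Op 9: BEGIN: in_txn=True, pending={}
After op 9: visible(b) = 24 (pending={}, committed={a=14, b=24, d=8})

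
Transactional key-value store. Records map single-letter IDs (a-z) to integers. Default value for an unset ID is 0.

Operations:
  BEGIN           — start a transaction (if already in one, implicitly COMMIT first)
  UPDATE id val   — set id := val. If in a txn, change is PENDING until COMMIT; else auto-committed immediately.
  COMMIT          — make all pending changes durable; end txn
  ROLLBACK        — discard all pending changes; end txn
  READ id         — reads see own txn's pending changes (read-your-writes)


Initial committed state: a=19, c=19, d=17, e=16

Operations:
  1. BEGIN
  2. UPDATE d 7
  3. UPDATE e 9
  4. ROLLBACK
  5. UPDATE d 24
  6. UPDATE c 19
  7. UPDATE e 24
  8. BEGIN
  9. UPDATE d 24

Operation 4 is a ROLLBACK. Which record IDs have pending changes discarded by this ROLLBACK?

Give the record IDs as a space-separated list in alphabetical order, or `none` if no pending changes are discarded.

Answer: d e

Derivation:
Initial committed: {a=19, c=19, d=17, e=16}
Op 1: BEGIN: in_txn=True, pending={}
Op 2: UPDATE d=7 (pending; pending now {d=7})
Op 3: UPDATE e=9 (pending; pending now {d=7, e=9})
Op 4: ROLLBACK: discarded pending ['d', 'e']; in_txn=False
Op 5: UPDATE d=24 (auto-commit; committed d=24)
Op 6: UPDATE c=19 (auto-commit; committed c=19)
Op 7: UPDATE e=24 (auto-commit; committed e=24)
Op 8: BEGIN: in_txn=True, pending={}
Op 9: UPDATE d=24 (pending; pending now {d=24})
ROLLBACK at op 4 discards: ['d', 'e']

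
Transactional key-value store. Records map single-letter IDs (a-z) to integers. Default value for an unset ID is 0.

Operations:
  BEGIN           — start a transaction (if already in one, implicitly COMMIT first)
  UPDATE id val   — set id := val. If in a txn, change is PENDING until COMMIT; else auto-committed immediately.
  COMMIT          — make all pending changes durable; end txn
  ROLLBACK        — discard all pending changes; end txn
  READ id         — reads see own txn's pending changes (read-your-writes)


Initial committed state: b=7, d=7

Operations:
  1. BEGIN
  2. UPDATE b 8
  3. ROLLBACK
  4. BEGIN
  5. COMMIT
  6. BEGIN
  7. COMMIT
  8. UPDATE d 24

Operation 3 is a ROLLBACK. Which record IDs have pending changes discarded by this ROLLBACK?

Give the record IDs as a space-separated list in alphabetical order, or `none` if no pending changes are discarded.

Answer: b

Derivation:
Initial committed: {b=7, d=7}
Op 1: BEGIN: in_txn=True, pending={}
Op 2: UPDATE b=8 (pending; pending now {b=8})
Op 3: ROLLBACK: discarded pending ['b']; in_txn=False
Op 4: BEGIN: in_txn=True, pending={}
Op 5: COMMIT: merged [] into committed; committed now {b=7, d=7}
Op 6: BEGIN: in_txn=True, pending={}
Op 7: COMMIT: merged [] into committed; committed now {b=7, d=7}
Op 8: UPDATE d=24 (auto-commit; committed d=24)
ROLLBACK at op 3 discards: ['b']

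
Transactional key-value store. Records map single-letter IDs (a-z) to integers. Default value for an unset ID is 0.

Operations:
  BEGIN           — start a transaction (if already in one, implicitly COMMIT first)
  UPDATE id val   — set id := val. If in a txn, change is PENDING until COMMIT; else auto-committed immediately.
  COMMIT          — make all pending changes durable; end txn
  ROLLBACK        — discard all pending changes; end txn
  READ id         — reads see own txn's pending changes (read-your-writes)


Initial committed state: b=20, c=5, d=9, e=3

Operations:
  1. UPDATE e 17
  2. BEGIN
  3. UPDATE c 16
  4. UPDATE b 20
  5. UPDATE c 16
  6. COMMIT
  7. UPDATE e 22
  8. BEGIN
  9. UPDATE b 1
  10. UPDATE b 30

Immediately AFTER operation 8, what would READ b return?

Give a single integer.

Answer: 20

Derivation:
Initial committed: {b=20, c=5, d=9, e=3}
Op 1: UPDATE e=17 (auto-commit; committed e=17)
Op 2: BEGIN: in_txn=True, pending={}
Op 3: UPDATE c=16 (pending; pending now {c=16})
Op 4: UPDATE b=20 (pending; pending now {b=20, c=16})
Op 5: UPDATE c=16 (pending; pending now {b=20, c=16})
Op 6: COMMIT: merged ['b', 'c'] into committed; committed now {b=20, c=16, d=9, e=17}
Op 7: UPDATE e=22 (auto-commit; committed e=22)
Op 8: BEGIN: in_txn=True, pending={}
After op 8: visible(b) = 20 (pending={}, committed={b=20, c=16, d=9, e=22})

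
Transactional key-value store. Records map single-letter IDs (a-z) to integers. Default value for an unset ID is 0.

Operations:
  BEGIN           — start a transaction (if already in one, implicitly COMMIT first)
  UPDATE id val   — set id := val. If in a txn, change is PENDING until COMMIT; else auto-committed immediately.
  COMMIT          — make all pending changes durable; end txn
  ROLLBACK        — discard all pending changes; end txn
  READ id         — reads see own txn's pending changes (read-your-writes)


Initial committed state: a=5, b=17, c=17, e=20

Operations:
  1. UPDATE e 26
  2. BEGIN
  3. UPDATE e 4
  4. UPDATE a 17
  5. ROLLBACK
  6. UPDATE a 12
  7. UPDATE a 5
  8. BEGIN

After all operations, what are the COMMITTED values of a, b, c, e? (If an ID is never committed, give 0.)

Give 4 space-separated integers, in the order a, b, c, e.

Answer: 5 17 17 26

Derivation:
Initial committed: {a=5, b=17, c=17, e=20}
Op 1: UPDATE e=26 (auto-commit; committed e=26)
Op 2: BEGIN: in_txn=True, pending={}
Op 3: UPDATE e=4 (pending; pending now {e=4})
Op 4: UPDATE a=17 (pending; pending now {a=17, e=4})
Op 5: ROLLBACK: discarded pending ['a', 'e']; in_txn=False
Op 6: UPDATE a=12 (auto-commit; committed a=12)
Op 7: UPDATE a=5 (auto-commit; committed a=5)
Op 8: BEGIN: in_txn=True, pending={}
Final committed: {a=5, b=17, c=17, e=26}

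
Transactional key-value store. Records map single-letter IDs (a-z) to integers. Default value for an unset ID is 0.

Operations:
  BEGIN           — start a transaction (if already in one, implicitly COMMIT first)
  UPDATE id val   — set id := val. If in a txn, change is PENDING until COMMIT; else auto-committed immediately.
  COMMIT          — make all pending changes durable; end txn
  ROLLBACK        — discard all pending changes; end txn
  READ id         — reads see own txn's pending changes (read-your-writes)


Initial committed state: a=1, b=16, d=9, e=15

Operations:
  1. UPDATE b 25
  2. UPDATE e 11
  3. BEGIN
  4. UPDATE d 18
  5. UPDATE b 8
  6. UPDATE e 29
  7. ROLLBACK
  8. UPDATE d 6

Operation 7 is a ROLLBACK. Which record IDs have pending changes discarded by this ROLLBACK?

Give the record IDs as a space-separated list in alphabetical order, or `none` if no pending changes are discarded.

Initial committed: {a=1, b=16, d=9, e=15}
Op 1: UPDATE b=25 (auto-commit; committed b=25)
Op 2: UPDATE e=11 (auto-commit; committed e=11)
Op 3: BEGIN: in_txn=True, pending={}
Op 4: UPDATE d=18 (pending; pending now {d=18})
Op 5: UPDATE b=8 (pending; pending now {b=8, d=18})
Op 6: UPDATE e=29 (pending; pending now {b=8, d=18, e=29})
Op 7: ROLLBACK: discarded pending ['b', 'd', 'e']; in_txn=False
Op 8: UPDATE d=6 (auto-commit; committed d=6)
ROLLBACK at op 7 discards: ['b', 'd', 'e']

Answer: b d e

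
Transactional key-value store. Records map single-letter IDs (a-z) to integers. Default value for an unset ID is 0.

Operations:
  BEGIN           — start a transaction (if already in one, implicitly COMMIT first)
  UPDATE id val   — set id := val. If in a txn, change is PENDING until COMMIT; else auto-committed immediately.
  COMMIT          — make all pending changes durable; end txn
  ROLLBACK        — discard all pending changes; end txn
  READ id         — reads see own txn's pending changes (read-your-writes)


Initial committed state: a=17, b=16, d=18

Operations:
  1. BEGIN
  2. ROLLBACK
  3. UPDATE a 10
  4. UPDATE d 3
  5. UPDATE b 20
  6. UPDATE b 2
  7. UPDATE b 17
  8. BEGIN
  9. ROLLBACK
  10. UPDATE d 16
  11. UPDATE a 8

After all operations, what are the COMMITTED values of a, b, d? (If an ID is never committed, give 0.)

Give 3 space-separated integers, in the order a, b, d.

Initial committed: {a=17, b=16, d=18}
Op 1: BEGIN: in_txn=True, pending={}
Op 2: ROLLBACK: discarded pending []; in_txn=False
Op 3: UPDATE a=10 (auto-commit; committed a=10)
Op 4: UPDATE d=3 (auto-commit; committed d=3)
Op 5: UPDATE b=20 (auto-commit; committed b=20)
Op 6: UPDATE b=2 (auto-commit; committed b=2)
Op 7: UPDATE b=17 (auto-commit; committed b=17)
Op 8: BEGIN: in_txn=True, pending={}
Op 9: ROLLBACK: discarded pending []; in_txn=False
Op 10: UPDATE d=16 (auto-commit; committed d=16)
Op 11: UPDATE a=8 (auto-commit; committed a=8)
Final committed: {a=8, b=17, d=16}

Answer: 8 17 16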